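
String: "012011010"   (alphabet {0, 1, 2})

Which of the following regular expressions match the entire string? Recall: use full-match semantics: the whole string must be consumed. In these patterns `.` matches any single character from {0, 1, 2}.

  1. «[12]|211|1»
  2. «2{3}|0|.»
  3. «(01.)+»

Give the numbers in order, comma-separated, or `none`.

1 → no match
2 → no match
3 → match

3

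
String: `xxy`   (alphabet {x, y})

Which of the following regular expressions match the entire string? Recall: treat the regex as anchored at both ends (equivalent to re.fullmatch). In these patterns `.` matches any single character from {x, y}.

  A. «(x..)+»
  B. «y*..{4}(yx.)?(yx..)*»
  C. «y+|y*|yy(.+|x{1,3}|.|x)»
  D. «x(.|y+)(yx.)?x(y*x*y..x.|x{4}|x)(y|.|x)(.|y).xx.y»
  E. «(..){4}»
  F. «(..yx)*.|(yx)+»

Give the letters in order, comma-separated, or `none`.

A → match
B → no match
C → no match
D → no match
E → no match
F → no match

A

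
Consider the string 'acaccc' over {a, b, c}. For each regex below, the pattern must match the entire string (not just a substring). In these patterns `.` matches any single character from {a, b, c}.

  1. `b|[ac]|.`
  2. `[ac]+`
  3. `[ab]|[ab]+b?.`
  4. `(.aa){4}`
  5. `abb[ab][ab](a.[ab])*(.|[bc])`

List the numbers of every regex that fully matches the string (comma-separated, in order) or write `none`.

1 → no match
2 → match
3 → no match
4 → no match — must end with 'aa'
5 → no match — must start with 'abb'

2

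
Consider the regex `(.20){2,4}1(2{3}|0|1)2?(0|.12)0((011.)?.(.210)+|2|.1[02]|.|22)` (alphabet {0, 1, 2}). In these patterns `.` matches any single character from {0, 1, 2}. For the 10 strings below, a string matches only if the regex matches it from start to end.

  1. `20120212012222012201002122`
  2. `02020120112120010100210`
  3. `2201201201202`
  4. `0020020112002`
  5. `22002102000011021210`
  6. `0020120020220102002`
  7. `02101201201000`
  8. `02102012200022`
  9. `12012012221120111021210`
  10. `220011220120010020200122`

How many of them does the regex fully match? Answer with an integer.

1 → no match
2 → no match
3 → no match
4 → no match
5 → no match
6 → no match
7 → no match
8 → no match
9 → no match
10 → no match
Total matched: 0

0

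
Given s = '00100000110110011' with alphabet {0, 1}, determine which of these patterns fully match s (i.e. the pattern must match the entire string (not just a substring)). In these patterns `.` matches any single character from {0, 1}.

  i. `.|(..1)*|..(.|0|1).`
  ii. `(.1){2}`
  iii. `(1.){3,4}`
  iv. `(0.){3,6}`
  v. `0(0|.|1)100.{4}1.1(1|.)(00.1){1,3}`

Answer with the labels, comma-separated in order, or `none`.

v

i → no match
ii → no match
iii → no match — must start with '1'
iv → no match
v → match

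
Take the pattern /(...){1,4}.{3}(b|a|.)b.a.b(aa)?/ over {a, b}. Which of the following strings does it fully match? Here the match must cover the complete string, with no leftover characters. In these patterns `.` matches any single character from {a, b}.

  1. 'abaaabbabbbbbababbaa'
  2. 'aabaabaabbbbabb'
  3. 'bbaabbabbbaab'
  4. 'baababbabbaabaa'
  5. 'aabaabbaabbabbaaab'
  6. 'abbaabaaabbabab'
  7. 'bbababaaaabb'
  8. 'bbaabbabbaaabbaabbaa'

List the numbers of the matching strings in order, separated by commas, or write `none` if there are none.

2, 5, 8

1 → no match
2 → match
3 → no match
4 → no match
5 → match
6 → no match
7 → no match
8 → match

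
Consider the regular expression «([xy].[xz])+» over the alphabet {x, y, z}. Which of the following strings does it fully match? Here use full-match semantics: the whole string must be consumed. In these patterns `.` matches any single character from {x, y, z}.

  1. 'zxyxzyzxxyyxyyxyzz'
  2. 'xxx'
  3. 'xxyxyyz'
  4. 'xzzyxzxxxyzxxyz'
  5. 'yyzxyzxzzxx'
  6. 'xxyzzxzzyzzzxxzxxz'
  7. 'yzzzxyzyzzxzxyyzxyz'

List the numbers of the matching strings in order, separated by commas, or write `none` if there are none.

1 → no match
2 → match
3 → no match
4 → match
5 → no match
6 → no match
7 → no match

2, 4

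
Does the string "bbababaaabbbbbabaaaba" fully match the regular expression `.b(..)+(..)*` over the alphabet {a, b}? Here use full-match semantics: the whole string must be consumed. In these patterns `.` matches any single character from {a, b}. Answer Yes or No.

No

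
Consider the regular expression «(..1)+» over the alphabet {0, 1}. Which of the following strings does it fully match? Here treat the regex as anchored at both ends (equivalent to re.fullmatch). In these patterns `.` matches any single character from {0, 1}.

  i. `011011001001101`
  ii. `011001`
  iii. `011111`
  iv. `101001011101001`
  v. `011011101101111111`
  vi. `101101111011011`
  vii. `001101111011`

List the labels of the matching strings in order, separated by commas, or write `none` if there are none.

i, ii, iii, iv, v, vi, vii

i → match
ii. `011001` → match
iii. `011111` → match
iv → match
v → match
vi → match
vii. `001101111011` → match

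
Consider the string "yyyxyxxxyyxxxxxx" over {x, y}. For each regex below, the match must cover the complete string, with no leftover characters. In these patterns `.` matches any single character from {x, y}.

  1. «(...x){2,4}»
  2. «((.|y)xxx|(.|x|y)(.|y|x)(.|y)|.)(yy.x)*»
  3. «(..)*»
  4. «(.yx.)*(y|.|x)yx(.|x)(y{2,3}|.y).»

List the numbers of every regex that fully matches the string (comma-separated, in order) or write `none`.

1 → match
2 → no match
3 → match
4 → no match

1, 3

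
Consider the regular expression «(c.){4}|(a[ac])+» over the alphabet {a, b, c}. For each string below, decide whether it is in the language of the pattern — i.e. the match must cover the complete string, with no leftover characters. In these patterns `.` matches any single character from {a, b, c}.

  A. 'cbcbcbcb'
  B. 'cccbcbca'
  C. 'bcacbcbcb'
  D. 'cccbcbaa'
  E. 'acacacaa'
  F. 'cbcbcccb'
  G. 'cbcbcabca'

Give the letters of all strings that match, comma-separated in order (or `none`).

A → match
B → match
C → no match
D → no match
E → match
F → match
G → no match

A, B, E, F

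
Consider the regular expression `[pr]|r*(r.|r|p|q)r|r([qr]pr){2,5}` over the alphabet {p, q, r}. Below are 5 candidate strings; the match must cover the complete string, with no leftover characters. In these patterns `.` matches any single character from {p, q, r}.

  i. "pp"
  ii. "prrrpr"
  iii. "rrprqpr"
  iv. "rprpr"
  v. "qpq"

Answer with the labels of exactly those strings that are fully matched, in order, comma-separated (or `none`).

i → no match
ii → no match
iii → match
iv → no match
v → no match

iii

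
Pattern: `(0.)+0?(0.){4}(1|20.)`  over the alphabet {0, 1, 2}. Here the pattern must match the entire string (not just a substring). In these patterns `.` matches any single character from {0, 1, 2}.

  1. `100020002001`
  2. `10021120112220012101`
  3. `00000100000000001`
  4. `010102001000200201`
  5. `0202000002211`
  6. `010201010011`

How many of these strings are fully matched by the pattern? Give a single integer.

1 → no match — must start with `0`
2 → no match — must start with `0`
3 → match
4 → match
5 → no match
6 → no match
Total matched: 2

2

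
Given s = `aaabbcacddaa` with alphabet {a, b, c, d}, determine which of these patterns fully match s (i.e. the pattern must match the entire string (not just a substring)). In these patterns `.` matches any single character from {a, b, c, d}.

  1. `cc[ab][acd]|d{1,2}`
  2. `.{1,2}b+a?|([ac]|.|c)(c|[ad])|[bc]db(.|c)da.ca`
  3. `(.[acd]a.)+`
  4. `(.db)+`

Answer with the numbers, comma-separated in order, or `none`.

3

1 → no match
2 → no match
3 → match
4 → no match — must end with `db`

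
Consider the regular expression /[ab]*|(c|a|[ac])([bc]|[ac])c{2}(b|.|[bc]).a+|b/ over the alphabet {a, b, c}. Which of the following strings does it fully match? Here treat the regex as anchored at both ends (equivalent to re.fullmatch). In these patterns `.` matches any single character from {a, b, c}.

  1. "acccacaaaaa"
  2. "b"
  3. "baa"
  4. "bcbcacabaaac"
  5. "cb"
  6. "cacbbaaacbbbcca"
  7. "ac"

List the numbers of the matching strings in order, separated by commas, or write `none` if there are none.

1, 2, 3

1 → match
2 → match
3 → match
4 → no match
5 → no match
6 → no match
7 → no match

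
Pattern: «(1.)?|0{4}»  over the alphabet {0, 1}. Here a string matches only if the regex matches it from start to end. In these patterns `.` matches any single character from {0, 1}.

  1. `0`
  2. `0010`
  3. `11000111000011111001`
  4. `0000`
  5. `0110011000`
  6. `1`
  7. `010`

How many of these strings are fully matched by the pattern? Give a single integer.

1

1 → no match
2 → no match
3 → no match
4 → match
5 → no match
6 → no match
7 → no match
Total matched: 1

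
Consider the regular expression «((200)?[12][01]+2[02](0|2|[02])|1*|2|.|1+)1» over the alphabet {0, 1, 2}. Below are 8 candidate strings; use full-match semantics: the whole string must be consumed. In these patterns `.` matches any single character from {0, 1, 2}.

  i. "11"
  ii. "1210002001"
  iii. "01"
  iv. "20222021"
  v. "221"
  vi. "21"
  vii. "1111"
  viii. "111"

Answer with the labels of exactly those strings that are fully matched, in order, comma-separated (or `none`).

i → match
ii → no match
iii → match
iv → no match
v → no match
vi → match
vii → match
viii → match

i, iii, vi, vii, viii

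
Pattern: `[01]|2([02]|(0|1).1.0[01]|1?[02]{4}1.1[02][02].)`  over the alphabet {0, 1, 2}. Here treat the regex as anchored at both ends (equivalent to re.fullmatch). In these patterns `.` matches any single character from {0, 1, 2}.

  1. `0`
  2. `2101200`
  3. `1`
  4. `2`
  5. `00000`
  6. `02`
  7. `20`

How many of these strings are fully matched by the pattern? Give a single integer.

4

1 → match
2 → match
3 → match
4 → no match
5 → no match
6 → no match
7 → match
Total matched: 4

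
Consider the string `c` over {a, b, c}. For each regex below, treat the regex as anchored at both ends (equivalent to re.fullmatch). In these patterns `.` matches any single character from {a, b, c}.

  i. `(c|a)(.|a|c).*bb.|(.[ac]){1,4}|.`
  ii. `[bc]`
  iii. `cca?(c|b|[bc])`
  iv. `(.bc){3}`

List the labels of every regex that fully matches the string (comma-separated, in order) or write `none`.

i → match
ii → match
iii → no match — must start with `cc`
iv → no match — must end with `bc`

i, ii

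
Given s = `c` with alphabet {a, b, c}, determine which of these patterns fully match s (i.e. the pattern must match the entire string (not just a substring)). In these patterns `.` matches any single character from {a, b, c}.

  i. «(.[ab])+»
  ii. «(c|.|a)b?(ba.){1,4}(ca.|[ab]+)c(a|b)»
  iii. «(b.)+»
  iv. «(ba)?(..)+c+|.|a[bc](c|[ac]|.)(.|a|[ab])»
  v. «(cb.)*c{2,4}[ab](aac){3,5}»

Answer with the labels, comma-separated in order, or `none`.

i → no match
ii → no match
iii → no match — must start with `b`
iv → match
v → no match — must end with `aac`

iv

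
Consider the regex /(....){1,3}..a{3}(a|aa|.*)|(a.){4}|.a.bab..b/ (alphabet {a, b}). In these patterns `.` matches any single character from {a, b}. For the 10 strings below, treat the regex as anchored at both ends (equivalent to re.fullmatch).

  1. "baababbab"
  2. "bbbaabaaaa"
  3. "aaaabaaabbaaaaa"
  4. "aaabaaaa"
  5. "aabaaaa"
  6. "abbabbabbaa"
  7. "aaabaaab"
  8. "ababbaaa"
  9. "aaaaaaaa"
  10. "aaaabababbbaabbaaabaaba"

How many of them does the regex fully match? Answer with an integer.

6

1 → match
2 → match
3 → match
4 → match
5 → no match
6 → no match
7 → match
8 → no match
9 → match
10 → no match
Total matched: 6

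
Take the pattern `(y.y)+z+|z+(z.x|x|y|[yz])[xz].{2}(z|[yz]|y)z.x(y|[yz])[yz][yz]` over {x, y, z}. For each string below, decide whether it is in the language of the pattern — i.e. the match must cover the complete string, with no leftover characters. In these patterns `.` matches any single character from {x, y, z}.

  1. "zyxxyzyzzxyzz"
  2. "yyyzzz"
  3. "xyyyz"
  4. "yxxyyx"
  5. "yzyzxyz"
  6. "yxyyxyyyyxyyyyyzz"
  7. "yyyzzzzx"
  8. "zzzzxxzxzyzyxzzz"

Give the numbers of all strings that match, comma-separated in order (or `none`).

2, 8

1 → no match
2 → match
3 → no match
4 → no match
5 → no match
6 → no match
7 → no match
8 → match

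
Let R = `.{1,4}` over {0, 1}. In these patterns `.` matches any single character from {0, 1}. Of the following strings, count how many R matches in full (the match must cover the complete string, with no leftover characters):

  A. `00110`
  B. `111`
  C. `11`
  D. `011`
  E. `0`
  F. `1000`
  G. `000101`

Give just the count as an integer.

5

A → no match
B → match
C → match
D → match
E → match
F → match
G → no match
Total matched: 5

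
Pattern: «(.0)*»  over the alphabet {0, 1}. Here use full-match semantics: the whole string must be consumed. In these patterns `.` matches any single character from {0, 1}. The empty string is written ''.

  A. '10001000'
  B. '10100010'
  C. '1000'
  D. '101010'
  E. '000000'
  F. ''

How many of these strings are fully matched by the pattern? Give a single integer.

6

A → match
B → match
C → match
D → match
E → match
F → match
Total matched: 6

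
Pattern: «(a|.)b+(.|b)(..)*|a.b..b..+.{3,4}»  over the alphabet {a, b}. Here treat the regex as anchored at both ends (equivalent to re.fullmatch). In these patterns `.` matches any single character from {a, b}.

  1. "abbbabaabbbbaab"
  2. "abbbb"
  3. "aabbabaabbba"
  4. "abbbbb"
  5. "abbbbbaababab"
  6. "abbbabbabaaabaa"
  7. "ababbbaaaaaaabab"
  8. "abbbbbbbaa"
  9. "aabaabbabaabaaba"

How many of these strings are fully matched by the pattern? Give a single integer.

1 → match
2. "abbbb" → match
3. "aabbabaabbba" → match
4. "abbbbb" → match
5 → match
6 → match
7 → no match
8. "abbbbbbbaa" → match
9 → match
Total matched: 8

8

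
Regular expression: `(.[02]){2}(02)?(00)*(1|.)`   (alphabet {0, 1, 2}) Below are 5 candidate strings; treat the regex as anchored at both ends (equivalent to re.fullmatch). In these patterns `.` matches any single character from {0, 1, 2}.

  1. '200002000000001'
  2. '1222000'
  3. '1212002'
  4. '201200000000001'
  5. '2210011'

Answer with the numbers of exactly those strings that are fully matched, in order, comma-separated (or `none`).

1, 2, 3, 4

1 → match
2. '1222000' → match
3. '1212002' → match
4 → match
5. '2210011' → no match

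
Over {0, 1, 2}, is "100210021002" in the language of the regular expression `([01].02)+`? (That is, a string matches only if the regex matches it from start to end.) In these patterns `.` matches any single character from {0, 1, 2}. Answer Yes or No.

Yes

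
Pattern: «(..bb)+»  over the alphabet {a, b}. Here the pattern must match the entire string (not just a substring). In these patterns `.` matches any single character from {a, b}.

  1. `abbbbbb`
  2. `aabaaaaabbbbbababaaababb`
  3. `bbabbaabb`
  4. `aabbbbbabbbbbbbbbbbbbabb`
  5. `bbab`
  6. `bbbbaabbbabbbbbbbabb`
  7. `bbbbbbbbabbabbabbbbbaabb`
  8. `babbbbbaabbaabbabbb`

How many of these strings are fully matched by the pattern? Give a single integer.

1

1 → no match
2 → no match
3 → no match
4 → no match
5 → no match — must end with `bb`
6 → match
7 → no match
8 → no match
Total matched: 1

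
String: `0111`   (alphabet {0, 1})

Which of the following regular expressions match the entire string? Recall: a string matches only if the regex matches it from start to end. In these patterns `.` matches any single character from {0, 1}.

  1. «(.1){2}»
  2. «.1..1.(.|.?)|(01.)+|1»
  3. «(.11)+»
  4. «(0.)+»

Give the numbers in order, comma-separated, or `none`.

1

1 → match
2 → no match
3 → no match
4 → no match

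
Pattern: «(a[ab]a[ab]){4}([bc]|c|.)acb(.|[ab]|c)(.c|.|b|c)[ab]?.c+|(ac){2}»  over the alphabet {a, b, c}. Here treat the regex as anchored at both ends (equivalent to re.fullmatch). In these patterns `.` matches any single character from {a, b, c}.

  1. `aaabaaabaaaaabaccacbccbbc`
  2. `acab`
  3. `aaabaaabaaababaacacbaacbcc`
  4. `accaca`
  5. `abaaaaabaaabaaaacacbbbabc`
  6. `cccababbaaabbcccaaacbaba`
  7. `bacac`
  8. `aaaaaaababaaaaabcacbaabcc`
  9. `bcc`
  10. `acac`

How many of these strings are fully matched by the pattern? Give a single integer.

1 → no match
2 → no match
3 → match
4 → no match
5 → match
6 → no match
7 → no match
8 → match
9 → no match
10 → match
Total matched: 4

4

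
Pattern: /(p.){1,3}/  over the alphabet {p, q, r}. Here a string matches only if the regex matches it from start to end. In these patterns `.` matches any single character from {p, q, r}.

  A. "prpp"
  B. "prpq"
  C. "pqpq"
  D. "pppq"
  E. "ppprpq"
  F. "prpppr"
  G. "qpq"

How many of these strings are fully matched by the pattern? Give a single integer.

A → match
B → match
C → match
D → match
E → match
F → match
G → no match — must start with "p"
Total matched: 6

6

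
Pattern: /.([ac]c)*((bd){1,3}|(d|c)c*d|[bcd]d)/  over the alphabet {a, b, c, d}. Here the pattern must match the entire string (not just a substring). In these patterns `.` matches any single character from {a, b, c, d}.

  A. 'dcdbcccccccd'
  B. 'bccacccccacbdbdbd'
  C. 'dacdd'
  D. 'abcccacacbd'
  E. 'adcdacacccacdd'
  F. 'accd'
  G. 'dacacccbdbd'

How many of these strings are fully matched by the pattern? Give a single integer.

4

A → no match
B → match
C → match
D → no match
E → no match
F → match
G → match
Total matched: 4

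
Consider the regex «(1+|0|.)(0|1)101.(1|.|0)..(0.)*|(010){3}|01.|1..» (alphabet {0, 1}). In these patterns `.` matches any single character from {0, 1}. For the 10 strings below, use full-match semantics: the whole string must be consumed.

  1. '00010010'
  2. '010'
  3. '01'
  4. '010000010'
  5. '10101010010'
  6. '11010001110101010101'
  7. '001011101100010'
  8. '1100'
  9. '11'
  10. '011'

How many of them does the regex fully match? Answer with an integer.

1 → no match
2 → match
3 → no match
4 → no match
5 → no match
6 → no match
7 → no match
8 → no match
9 → no match
10 → match
Total matched: 2

2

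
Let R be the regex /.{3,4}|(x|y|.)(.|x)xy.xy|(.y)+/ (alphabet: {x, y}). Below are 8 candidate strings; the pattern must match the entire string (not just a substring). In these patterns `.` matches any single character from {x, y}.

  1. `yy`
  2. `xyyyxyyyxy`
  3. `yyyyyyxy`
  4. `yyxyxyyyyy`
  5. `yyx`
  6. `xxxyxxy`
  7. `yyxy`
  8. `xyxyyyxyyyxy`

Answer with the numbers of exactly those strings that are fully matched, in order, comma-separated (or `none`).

1. `yy` → match
2. `xyyyxyyyxy` → match
3. `yyyyyyxy` → match
4. `yyxyxyyyyy` → match
5. `yyx` → match
6. `xxxyxxy` → match
7. `yyxy` → match
8. `xyxyyyxyyyxy` → match

1, 2, 3, 4, 5, 6, 7, 8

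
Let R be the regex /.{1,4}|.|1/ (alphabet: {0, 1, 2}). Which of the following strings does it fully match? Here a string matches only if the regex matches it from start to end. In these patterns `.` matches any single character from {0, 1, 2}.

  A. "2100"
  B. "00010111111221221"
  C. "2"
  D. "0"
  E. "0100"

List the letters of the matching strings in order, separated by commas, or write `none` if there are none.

A, C, D, E

A → match
B → no match
C → match
D → match
E → match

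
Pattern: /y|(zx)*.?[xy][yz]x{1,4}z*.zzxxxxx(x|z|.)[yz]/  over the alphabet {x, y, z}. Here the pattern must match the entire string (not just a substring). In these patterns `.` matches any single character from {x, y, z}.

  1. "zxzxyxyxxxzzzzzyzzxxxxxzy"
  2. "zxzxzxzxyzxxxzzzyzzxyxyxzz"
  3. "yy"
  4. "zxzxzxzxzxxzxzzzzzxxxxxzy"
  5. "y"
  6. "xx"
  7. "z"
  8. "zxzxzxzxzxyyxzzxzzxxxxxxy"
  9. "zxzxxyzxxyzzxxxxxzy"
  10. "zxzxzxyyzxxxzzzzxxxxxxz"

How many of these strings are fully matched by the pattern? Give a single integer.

1 → match
2 → no match
3 → no match
4 → match
5 → match
6 → no match
7 → no match
8 → match
9 → match
10 → match
Total matched: 6

6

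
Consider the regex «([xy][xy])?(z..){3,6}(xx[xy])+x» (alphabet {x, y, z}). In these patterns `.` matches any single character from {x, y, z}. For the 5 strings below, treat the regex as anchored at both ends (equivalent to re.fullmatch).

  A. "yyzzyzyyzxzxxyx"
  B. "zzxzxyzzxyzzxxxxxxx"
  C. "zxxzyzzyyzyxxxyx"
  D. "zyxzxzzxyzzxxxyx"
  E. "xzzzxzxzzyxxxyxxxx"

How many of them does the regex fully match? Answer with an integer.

3

A → match
B → no match
C → match
D → match
E → no match
Total matched: 3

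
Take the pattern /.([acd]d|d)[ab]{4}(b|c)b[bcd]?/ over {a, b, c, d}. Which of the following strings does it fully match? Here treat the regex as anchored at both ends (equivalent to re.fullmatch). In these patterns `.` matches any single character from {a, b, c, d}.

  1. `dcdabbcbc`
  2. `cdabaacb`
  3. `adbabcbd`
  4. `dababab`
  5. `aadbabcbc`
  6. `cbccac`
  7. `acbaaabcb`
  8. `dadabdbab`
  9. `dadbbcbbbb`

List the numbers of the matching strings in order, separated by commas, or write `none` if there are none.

1 → no match
2 → match
3 → no match
4 → no match
5 → no match
6 → no match
7 → no match
8 → no match
9 → no match

2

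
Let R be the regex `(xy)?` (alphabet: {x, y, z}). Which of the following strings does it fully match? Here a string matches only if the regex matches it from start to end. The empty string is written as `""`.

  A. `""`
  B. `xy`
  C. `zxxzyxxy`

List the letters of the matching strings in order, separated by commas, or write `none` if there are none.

A → match
B → match
C → no match

A, B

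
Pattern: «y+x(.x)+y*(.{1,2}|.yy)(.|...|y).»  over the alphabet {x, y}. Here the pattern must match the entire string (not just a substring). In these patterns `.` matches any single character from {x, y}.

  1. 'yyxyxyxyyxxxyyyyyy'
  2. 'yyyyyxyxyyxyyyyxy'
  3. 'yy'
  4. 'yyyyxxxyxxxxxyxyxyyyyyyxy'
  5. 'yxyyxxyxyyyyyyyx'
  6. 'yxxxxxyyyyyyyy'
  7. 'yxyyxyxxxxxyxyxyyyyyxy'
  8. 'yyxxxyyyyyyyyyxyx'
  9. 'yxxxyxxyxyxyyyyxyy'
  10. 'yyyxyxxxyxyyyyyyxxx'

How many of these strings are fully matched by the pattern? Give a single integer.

5

1 → no match
2 → match
3. 'yy' → no match
4 → match
5 → no match
6 → match
7 → no match
8 → match
9 → no match
10 → match
Total matched: 5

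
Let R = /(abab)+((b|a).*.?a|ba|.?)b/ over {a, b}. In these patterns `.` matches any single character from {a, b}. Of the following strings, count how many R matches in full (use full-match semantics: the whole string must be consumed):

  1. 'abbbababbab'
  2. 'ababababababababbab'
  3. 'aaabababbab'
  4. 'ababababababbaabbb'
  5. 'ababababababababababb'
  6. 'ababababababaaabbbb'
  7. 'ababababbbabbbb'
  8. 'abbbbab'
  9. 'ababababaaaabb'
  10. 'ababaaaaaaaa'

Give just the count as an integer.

1. 'abbbababbab' → no match — must start with 'abab'
2 → match
3. 'aaabababbab' → no match — must start with 'abab'
4 → no match
5 → match
6 → no match
7 → no match
8. 'abbbbab' → no match — must start with 'abab'
9 → no match
10. 'ababaaaaaaaa' → no match — must end with 'b'
Total matched: 2

2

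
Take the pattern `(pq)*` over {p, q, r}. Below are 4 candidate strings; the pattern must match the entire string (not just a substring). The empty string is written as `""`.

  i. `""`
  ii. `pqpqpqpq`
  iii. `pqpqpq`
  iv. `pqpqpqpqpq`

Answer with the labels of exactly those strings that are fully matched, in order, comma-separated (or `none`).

i → match
ii → match
iii → match
iv → match

i, ii, iii, iv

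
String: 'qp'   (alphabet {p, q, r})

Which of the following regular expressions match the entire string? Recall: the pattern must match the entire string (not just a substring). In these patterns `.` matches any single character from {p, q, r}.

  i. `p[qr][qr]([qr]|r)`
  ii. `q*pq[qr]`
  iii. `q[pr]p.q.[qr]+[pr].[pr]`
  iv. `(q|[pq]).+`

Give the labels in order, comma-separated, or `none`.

iv

i → no match — must start with 'p'
ii → no match
iii → no match
iv → match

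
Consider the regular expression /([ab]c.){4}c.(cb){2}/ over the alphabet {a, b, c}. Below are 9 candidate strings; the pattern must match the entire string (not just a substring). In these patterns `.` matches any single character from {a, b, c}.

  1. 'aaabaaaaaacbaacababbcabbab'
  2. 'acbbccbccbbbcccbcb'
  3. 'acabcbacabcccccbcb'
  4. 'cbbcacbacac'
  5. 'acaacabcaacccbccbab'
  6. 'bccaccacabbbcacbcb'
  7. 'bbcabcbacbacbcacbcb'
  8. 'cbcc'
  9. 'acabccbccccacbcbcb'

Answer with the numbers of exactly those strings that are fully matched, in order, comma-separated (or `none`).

1 → no match — must end with 'cb'
2 → no match
3 → match
4 → no match — must end with 'cb'
5 → no match — must end with 'cb'
6 → no match
7 → no match
8 → no match — must end with 'cb'
9 → no match

3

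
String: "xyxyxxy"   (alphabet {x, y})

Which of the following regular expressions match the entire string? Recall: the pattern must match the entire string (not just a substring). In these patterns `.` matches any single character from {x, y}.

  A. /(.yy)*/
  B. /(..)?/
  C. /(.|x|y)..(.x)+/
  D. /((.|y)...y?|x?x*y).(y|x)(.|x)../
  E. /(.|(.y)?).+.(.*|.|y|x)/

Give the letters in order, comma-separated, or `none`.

D, E

A → no match
B → no match
C → no match — must end with "x"
D → match
E → match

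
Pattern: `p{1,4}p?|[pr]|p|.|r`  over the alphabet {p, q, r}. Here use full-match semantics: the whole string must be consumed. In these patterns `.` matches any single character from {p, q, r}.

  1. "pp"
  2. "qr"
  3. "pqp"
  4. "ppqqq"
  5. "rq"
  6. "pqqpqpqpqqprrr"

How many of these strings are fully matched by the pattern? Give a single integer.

1

1. "pp" → match
2. "qr" → no match
3. "pqp" → no match
4. "ppqqq" → no match
5. "rq" → no match
6 → no match
Total matched: 1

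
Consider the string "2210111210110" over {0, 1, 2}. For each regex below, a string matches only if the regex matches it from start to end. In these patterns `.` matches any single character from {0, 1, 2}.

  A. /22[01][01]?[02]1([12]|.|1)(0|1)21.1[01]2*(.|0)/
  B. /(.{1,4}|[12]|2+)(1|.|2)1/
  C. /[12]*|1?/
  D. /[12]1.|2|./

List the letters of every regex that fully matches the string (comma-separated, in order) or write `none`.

A → match
B → no match — must end with "1"
C → no match
D → no match

A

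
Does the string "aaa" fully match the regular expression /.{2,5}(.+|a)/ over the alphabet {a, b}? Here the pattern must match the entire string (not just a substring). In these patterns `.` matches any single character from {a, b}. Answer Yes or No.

Yes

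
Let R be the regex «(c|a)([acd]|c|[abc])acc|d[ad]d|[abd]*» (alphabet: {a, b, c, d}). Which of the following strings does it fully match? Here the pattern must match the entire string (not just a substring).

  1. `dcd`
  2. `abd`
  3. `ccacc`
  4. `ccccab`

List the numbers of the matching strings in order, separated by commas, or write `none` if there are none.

1. `dcd` → no match
2. `abd` → match
3. `ccacc` → match
4. `ccccab` → no match

2, 3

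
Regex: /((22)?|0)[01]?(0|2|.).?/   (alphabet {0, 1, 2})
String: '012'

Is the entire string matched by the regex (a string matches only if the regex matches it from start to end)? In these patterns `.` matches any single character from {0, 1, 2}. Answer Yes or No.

Yes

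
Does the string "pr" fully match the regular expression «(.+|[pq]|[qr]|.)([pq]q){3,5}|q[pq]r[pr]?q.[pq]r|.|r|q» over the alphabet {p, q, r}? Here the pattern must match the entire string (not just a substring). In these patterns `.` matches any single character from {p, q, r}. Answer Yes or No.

No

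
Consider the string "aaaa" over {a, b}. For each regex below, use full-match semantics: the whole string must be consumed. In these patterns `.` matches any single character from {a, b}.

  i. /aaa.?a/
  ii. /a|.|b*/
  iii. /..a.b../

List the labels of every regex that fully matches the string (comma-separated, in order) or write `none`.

i

i → match
ii → no match
iii → no match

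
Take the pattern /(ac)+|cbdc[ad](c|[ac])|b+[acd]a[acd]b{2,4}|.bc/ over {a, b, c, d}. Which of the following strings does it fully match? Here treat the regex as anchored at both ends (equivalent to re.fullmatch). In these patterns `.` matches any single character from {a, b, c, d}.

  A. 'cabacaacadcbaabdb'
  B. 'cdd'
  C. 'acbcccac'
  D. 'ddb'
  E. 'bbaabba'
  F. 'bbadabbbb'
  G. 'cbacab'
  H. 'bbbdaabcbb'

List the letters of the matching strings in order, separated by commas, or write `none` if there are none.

A → no match
B. 'cdd' → no match
C. 'acbcccac' → no match
D. 'ddb' → no match
E. 'bbaabba' → no match
F. 'bbadabbbb' → no match
G. 'cbacab' → no match
H. 'bbbdaabcbb' → no match

none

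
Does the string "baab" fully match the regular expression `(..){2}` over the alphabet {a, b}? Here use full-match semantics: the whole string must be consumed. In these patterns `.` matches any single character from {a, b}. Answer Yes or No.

Yes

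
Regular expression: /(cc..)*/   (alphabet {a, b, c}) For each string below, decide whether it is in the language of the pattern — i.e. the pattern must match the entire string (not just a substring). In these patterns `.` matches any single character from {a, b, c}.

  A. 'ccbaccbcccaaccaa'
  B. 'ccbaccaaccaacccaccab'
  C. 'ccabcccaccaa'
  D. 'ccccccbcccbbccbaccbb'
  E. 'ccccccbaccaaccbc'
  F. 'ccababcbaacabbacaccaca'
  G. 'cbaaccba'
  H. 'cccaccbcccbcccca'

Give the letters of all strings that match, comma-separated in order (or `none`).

A → match
B → match
C → match
D → match
E → match
F → no match
G → no match
H → match

A, B, C, D, E, H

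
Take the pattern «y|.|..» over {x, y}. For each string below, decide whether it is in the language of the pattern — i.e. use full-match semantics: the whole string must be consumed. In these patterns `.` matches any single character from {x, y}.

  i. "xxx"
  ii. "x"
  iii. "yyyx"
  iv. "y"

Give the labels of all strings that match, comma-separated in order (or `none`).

ii, iv

i → no match
ii → match
iii → no match
iv → match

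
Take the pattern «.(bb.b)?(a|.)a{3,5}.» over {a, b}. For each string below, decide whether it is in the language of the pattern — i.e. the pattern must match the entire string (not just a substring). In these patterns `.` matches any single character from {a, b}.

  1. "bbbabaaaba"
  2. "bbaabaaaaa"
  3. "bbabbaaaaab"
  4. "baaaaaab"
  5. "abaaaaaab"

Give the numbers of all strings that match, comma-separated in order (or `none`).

4

1. "bbbabaaaba" → no match
2. "bbaabaaaaa" → no match
3. "bbabbaaaaab" → no match
4. "baaaaaab" → match
5. "abaaaaaab" → no match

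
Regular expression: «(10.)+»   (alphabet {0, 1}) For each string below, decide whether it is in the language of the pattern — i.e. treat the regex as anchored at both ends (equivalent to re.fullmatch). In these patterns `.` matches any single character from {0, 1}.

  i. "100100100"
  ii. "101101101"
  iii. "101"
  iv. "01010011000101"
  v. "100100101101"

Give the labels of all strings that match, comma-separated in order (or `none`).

i, ii, iii, v

i → match
ii → match
iii → match
iv → no match — must start with "10"
v → match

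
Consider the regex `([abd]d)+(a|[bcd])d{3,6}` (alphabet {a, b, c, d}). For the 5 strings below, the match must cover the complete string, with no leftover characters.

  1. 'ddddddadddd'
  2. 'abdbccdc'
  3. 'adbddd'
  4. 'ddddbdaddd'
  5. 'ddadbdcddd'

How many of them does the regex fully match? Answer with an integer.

1 → match
2 → no match — must end with 'd'
3 → match
4 → match
5 → match
Total matched: 4

4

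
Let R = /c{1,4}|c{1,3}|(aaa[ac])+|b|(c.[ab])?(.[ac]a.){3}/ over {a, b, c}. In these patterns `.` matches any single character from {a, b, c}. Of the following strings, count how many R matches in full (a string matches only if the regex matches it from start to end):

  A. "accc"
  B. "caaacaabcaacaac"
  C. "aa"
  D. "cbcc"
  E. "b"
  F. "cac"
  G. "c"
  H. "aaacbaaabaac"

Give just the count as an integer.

4

A → no match
B → match
C → no match
D → no match
E → match
F → no match
G → match
H → match
Total matched: 4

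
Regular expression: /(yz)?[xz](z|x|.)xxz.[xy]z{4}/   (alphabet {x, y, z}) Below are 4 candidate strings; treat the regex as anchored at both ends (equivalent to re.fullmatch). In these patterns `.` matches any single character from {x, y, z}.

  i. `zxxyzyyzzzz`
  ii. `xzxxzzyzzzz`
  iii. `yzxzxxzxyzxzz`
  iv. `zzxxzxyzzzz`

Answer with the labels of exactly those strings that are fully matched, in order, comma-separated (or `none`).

ii, iv

i → no match
ii → match
iii → no match
iv → match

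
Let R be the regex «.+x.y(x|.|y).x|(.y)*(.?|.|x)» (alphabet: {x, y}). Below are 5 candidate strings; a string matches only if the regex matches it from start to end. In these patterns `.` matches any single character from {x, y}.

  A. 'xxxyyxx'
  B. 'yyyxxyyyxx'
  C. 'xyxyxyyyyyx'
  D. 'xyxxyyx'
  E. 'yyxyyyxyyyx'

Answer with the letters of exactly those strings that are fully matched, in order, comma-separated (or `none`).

A. 'xxxyyxx' → match
B. 'yyyxxyyyxx' → match
C. 'xyxyxyyyyyx' → match
D. 'xyxxyyx' → no match
E. 'yyxyyyxyyyx' → match

A, B, C, E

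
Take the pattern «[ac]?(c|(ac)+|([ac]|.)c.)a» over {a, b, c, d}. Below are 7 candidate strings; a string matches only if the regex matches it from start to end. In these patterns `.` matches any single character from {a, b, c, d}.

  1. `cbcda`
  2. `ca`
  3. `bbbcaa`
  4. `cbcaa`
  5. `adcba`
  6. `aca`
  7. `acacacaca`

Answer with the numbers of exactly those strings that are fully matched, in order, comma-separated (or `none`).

1 → match
2 → match
3 → no match
4 → match
5 → match
6 → match
7 → match

1, 2, 4, 5, 6, 7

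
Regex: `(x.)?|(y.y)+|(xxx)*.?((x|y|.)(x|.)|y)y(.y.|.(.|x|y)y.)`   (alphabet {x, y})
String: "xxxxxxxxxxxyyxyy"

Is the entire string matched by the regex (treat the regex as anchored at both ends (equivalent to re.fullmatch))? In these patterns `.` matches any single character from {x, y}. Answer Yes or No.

Yes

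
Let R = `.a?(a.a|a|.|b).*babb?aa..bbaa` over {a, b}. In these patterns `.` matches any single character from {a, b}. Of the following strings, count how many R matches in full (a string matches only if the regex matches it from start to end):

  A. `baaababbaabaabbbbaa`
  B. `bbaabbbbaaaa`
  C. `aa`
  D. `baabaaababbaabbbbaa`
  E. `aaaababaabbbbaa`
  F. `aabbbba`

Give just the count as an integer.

2

A → no match
B → no match — must end with `bbaa`
C → no match — must end with `bbaa`
D → match
E → match
F → no match — must end with `bbaa`
Total matched: 2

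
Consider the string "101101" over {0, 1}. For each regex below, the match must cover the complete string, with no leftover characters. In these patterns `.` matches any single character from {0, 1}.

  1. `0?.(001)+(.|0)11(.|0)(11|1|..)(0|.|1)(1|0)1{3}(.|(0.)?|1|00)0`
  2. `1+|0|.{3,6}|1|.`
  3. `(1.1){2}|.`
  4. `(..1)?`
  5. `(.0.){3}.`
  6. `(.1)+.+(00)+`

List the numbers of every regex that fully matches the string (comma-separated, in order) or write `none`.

2, 3

1 → no match — must end with "0"
2 → match
3 → match
4 → no match
5 → no match
6 → no match — must end with "00"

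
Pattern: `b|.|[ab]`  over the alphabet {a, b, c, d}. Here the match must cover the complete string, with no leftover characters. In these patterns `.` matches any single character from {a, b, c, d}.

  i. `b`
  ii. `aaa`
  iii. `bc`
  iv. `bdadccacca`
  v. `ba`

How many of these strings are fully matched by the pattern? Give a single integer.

1

i. `b` → match
ii. `aaa` → no match
iii. `bc` → no match
iv. `bdadccacca` → no match
v. `ba` → no match
Total matched: 1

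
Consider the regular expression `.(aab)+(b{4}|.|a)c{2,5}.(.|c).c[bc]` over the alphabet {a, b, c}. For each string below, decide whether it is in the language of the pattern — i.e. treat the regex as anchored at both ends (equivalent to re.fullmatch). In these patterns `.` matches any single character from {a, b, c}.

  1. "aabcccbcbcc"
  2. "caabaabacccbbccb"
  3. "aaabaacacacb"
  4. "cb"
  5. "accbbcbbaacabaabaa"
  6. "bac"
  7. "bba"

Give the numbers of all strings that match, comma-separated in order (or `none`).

2

1 → no match
2 → match
3 → no match
4 → no match
5 → no match
6 → no match
7 → no match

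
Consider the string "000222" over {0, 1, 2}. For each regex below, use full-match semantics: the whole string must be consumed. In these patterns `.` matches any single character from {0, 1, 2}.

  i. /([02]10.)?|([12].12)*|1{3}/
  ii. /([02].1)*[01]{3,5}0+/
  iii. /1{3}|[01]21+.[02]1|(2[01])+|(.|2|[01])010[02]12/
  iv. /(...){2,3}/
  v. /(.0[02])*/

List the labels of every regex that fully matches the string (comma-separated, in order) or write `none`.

i → no match
ii → no match — must end with "0"
iii → no match
iv → match
v → no match

iv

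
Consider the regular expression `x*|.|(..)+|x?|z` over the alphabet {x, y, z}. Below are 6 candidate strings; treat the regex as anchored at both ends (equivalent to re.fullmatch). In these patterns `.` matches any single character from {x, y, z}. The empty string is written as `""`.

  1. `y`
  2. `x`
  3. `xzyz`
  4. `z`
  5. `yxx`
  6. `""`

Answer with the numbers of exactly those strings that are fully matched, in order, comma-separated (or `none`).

1, 2, 3, 4, 6

1 → match
2 → match
3 → match
4 → match
5 → no match
6 → match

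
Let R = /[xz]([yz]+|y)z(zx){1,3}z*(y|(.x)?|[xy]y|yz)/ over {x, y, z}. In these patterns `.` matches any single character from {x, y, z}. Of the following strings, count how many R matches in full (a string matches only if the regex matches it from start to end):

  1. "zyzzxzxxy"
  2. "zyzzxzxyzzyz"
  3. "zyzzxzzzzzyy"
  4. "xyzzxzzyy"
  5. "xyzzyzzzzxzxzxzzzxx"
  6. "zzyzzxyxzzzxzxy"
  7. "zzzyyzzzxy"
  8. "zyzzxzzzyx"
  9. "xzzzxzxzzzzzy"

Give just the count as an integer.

7

1. "zyzzxzxxy" → match
2. "zyzzxzxyzzyz" → no match
3. "zyzzxzzzzzyy" → match
4. "xyzzxzzyy" → match
5 → match
6 → no match
7. "zzzyyzzzxy" → match
8. "zyzzxzzzyx" → match
9 → match
Total matched: 7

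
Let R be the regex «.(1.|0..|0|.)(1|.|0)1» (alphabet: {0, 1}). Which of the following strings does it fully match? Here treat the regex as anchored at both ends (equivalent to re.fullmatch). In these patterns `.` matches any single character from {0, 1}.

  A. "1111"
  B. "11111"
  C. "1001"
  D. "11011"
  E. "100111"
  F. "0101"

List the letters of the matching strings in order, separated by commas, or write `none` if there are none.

A, B, C, D, E, F

A → match
B → match
C → match
D → match
E → match
F → match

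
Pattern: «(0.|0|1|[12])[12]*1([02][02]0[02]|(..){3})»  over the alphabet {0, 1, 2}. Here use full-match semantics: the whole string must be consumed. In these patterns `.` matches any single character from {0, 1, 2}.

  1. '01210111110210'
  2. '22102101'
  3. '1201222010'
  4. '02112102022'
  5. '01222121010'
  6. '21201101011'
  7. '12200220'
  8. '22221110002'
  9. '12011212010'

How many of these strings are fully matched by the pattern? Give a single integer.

1 → no match
2 → no match
3 → no match
4 → no match
5 → no match
6 → no match
7 → no match
8 → match
9 → no match
Total matched: 1

1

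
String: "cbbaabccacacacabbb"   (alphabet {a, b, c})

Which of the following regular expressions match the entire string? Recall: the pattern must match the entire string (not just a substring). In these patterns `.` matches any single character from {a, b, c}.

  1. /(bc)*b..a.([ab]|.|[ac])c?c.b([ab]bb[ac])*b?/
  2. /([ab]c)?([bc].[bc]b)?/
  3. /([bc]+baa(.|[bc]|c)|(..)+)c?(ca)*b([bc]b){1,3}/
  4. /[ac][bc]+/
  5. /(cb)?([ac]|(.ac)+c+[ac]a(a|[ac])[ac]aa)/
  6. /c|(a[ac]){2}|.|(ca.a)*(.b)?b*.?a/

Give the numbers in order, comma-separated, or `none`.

3

1 → no match
2 → no match
3 → match
4 → no match
5 → no match
6 → no match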